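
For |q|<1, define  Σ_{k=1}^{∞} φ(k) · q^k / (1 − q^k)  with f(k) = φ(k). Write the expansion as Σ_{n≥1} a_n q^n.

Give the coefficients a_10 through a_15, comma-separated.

q^10  k|10↦φ(k): 1:1 2:1 5:4 10:4  a_10=10
[q^11] φ(11)=10,φ(1)=1 ⇒ 11
d|12:{1,2,3,4,6,12}  Σφ=1+1+2+2+2+4=12
[q^13] φ(13)=12,φ(1)=1 ⇒ 13
q^14  k|14↦φ(k): 1:1 2:1 7:6 14:6  a_14=14
n=15: 1·15 3·5 5·3 15·1  φ→[1+2+4+8]=15

10, 11, 12, 13, 14, 15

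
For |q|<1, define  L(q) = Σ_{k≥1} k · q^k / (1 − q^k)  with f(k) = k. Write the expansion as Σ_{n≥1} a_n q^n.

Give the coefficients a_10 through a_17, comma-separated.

18, 12, 28, 14, 24, 24, 31, 18

q^10  k|10↦f(k): 10:10 5:5 2:2 1:1  a_10=18
[q^11] f(11)=11,f(1)=1 ⇒ 12
[q^12] f(12)=12,f(6)=6,f(4)=4,f(3)=3,f(2)=2,f(1)=1 ⇒ 28
[q^13] f(13)=13,f(1)=1 ⇒ 14
q^14  k|14↦f(k): 14:14 7:7 2:2 1:1  a_14=24
n=15: 1·15 3·5 5·3 15·1  f→[1+3+5+15]=24
d|16:{1,2,4,8,16}  Σf=1+2+4+8+16=31
[q^17] f(1)=1,f(17)=17 ⇒ 18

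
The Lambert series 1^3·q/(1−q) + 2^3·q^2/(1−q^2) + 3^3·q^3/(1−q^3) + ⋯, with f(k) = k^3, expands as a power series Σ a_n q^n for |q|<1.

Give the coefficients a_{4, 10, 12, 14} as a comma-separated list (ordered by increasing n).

73, 1134, 2044, 3096

n=4: 4·1 2·2 1·4  f→[64+8+1]=73
[q^10] f(10)=1000,f(5)=125,f(2)=8,f(1)=1 ⇒ 1134
n=12: 1·12 2·6 3·4 4·3 6·2 12·1  f→[1+8+27+64+216+1728]=2044
[q^14] f(1)=1,f(2)=8,f(7)=343,f(14)=2744 ⇒ 3096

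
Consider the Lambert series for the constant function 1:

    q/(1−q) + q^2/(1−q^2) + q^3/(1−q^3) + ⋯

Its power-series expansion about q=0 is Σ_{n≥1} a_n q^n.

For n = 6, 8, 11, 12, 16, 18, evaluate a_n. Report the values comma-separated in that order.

q^6  k|6↦f(k): 6:1 3:1 2:1 1:1  a_6=4
q^8  k|8↦f(k): 1:1 2:1 4:1 8:1  a_8=4
[q^11] f(11)=1,f(1)=1 ⇒ 2
q^12  k|12↦f(k): 1:1 2:1 3:1 4:1 6:1 12:1  a_12=6
n=16: 16·1 8·2 4·4 2·8 1·16  f→[1+1+1+1+1]=5
q^18  k|18↦f(k): 18:1 9:1 6:1 3:1 2:1 1:1  a_18=6

4, 4, 2, 6, 5, 6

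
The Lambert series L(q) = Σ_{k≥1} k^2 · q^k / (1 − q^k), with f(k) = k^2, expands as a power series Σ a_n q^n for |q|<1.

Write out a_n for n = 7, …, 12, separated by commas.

50, 85, 91, 130, 122, 210

n=7: 1·7 7·1  f→[1+49]=50
q^8  k|8↦f(k): 8:64 4:16 2:4 1:1  a_8=85
d|9:{9,3,1}  Σf=81+9+1=91
q^10  k|10↦f(k): 10:100 5:25 2:4 1:1  a_10=130
d|11:{1,11}  Σf=1+121=122
d|12:{1,2,3,4,6,12}  Σf=1+4+9+16+36+144=210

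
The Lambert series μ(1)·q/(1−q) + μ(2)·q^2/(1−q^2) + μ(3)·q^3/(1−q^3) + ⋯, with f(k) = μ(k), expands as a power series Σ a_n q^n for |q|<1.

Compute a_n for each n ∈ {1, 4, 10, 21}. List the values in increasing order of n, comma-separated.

q^1  k|1↦μ(k): 1:1  a_1=1
q^4  k|4↦μ(k): 1:1 2:-1 4:0  a_4=0
n=10: 1·10 2·5 5·2 10·1  μ→[1+(-1)+(-1)+1]=0
[q^21] μ(1)=1,μ(3)=-1,μ(7)=-1,μ(21)=1 ⇒ 0

1, 0, 0, 0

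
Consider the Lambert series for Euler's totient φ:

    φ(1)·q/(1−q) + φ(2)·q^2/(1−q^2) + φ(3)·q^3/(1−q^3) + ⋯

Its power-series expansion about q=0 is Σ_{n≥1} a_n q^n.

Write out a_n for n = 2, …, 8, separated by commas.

q^2  k|2↦φ(k): 2:1 1:1  a_2=2
d|3:{3,1}  Σφ=2+1=3
q^4  k|4↦φ(k): 4:2 2:1 1:1  a_4=4
d|5:{1,5}  Σφ=1+4=5
[q^6] φ(6)=2,φ(3)=2,φ(2)=1,φ(1)=1 ⇒ 6
[q^7] φ(7)=6,φ(1)=1 ⇒ 7
q^8  k|8↦φ(k): 1:1 2:1 4:2 8:4  a_8=8

2, 3, 4, 5, 6, 7, 8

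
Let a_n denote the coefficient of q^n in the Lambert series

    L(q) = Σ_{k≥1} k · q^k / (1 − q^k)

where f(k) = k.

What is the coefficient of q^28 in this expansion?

a_28 = 56

[q^28] f(28)=28,f(14)=14,f(7)=7,f(4)=4,f(2)=2,f(1)=1 ⇒ 56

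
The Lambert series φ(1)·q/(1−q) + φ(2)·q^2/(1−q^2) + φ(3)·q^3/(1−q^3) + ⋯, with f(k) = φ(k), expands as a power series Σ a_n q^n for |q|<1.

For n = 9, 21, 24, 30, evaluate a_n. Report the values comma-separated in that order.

n=9: 9·1 3·3 1·9  φ→[6+2+1]=9
q^21  k|21↦φ(k): 21:12 7:6 3:2 1:1  a_21=21
n=24: 24·1 12·2 8·3 6·4 4·6 3·8 2·12 1·24  φ→[8+4+4+2+2+2+1+1]=24
n=30: 30·1 15·2 10·3 6·5 5·6 3·10 2·15 1·30  φ→[8+8+4+2+4+2+1+1]=30

9, 21, 24, 30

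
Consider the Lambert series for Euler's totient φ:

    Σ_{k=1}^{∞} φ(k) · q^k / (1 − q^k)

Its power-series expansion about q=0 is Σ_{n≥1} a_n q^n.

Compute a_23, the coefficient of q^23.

d|23:{1,23}  Σφ=1+22=23

a_23 = 23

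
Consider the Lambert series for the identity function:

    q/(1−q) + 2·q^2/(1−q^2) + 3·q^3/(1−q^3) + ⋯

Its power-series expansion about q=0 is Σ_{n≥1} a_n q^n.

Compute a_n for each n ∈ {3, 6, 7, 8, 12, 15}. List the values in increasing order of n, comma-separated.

4, 12, 8, 15, 28, 24

q^3  k|3↦f(k): 1:1 3:3  a_3=4
n=6: 1·6 2·3 3·2 6·1  f→[1+2+3+6]=12
n=7: 7·1 1·7  f→[7+1]=8
[q^8] f(8)=8,f(4)=4,f(2)=2,f(1)=1 ⇒ 15
q^12  k|12↦f(k): 1:1 2:2 3:3 4:4 6:6 12:12  a_12=28
[q^15] f(1)=1,f(3)=3,f(5)=5,f(15)=15 ⇒ 24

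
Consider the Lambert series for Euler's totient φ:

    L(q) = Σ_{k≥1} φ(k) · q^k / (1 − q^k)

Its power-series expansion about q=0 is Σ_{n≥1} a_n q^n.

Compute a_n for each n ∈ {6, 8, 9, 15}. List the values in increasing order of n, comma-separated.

q^6  k|6↦φ(k): 6:2 3:2 2:1 1:1  a_6=6
d|8:{8,4,2,1}  Σφ=4+2+1+1=8
n=9: 1·9 3·3 9·1  φ→[1+2+6]=9
d|15:{15,5,3,1}  Σφ=8+4+2+1=15

6, 8, 9, 15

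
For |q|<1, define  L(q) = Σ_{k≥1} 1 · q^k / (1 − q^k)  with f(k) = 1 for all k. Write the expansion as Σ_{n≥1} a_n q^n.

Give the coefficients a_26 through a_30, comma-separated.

4, 4, 6, 2, 8

[q^26] f(1)=1,f(2)=1,f(13)=1,f(26)=1 ⇒ 4
q^27  k|27↦f(k): 27:1 9:1 3:1 1:1  a_27=4
q^28  k|28↦f(k): 28:1 14:1 7:1 4:1 2:1 1:1  a_28=6
[q^29] f(29)=1,f(1)=1 ⇒ 2
n=30: 1·30 2·15 3·10 5·6 6·5 10·3 15·2 30·1  f→[1+1+1+1+1+1+1+1]=8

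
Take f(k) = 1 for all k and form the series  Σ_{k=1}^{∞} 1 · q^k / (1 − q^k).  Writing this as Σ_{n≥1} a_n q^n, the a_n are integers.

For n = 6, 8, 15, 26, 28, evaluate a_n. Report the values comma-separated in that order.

[q^6] f(1)=1,f(2)=1,f(3)=1,f(6)=1 ⇒ 4
q^8  k|8↦f(k): 8:1 4:1 2:1 1:1  a_8=4
n=15: 1·15 3·5 5·3 15·1  f→[1+1+1+1]=4
n=26: 1·26 2·13 13·2 26·1  f→[1+1+1+1]=4
[q^28] f(28)=1,f(14)=1,f(7)=1,f(4)=1,f(2)=1,f(1)=1 ⇒ 6

4, 4, 4, 4, 6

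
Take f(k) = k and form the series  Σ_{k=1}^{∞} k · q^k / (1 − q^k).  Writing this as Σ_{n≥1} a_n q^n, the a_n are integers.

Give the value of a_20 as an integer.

a_20 = 42

n=20: 20·1 10·2 5·4 4·5 2·10 1·20  f→[20+10+5+4+2+1]=42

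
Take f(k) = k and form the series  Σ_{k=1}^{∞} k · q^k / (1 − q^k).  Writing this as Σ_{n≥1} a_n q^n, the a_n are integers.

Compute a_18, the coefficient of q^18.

q^18  k|18↦f(k): 18:18 9:9 6:6 3:3 2:2 1:1  a_18=39

a_18 = 39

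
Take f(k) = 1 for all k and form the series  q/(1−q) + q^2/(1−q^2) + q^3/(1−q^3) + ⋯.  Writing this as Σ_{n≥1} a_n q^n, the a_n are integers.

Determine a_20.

q^20  k|20↦f(k): 1:1 2:1 4:1 5:1 10:1 20:1  a_20=6

a_20 = 6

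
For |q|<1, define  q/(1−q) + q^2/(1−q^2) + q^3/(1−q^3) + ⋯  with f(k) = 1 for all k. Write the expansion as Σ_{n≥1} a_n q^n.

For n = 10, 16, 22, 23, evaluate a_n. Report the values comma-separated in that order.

4, 5, 4, 2

q^10  k|10↦f(k): 1:1 2:1 5:1 10:1  a_10=4
[q^16] f(16)=1,f(8)=1,f(4)=1,f(2)=1,f(1)=1 ⇒ 5
q^22  k|22↦f(k): 1:1 2:1 11:1 22:1  a_22=4
d|23:{23,1}  Σf=1+1=2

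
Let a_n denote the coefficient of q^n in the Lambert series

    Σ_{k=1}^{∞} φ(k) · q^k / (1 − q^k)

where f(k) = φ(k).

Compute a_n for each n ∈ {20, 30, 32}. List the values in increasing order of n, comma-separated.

d|20:{20,10,5,4,2,1}  Σφ=8+4+4+2+1+1=20
d|30:{30,15,10,6,5,3,2,1}  Σφ=8+8+4+2+4+2+1+1=30
d|32:{32,16,8,4,2,1}  Σφ=16+8+4+2+1+1=32

20, 30, 32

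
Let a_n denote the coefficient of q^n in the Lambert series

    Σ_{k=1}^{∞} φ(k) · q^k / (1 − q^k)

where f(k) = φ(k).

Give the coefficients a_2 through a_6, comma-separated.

[q^2] φ(1)=1,φ(2)=1 ⇒ 2
[q^3] φ(1)=1,φ(3)=2 ⇒ 3
n=4: 4·1 2·2 1·4  φ→[2+1+1]=4
n=5: 1·5 5·1  φ→[1+4]=5
[q^6] φ(6)=2,φ(3)=2,φ(2)=1,φ(1)=1 ⇒ 6

2, 3, 4, 5, 6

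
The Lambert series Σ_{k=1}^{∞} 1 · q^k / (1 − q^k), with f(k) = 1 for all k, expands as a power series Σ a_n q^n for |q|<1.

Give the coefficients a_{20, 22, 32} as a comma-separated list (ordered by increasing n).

q^20  k|20↦f(k): 1:1 2:1 4:1 5:1 10:1 20:1  a_20=6
q^22  k|22↦f(k): 1:1 2:1 11:1 22:1  a_22=4
q^32  k|32↦f(k): 1:1 2:1 4:1 8:1 16:1 32:1  a_32=6

6, 4, 6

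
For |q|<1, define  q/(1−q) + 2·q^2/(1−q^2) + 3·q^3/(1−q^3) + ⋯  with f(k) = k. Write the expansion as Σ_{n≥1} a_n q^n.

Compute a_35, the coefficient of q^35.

a_35 = 48

n=35: 1·35 5·7 7·5 35·1  f→[1+5+7+35]=48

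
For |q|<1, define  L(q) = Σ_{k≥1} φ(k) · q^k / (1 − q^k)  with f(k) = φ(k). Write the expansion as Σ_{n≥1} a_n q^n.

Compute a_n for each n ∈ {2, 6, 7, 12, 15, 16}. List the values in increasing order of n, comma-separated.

n=2: 2·1 1·2  φ→[1+1]=2
d|6:{6,3,2,1}  Σφ=2+2+1+1=6
[q^7] φ(7)=6,φ(1)=1 ⇒ 7
[q^12] φ(1)=1,φ(2)=1,φ(3)=2,φ(4)=2,φ(6)=2,φ(12)=4 ⇒ 12
d|15:{15,5,3,1}  Σφ=8+4+2+1=15
q^16  k|16↦φ(k): 1:1 2:1 4:2 8:4 16:8  a_16=16

2, 6, 7, 12, 15, 16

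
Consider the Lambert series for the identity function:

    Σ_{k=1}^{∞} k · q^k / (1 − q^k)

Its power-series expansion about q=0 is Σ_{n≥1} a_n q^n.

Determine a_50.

a_50 = 93

q^50  k|50↦f(k): 1:1 2:2 5:5 10:10 25:25 50:50  a_50=93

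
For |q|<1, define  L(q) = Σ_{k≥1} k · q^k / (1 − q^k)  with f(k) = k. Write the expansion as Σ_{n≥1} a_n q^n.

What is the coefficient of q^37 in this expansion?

q^37  k|37↦f(k): 37:37 1:1  a_37=38

a_37 = 38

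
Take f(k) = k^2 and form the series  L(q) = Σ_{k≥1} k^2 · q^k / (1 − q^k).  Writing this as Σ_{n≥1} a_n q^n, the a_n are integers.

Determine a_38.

a_38 = 1810

n=38: 1·38 2·19 19·2 38·1  f→[1+4+361+1444]=1810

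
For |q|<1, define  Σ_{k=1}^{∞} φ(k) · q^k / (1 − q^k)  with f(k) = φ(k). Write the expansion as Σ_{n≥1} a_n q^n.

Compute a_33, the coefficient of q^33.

n=33: 33·1 11·3 3·11 1·33  φ→[20+10+2+1]=33

a_33 = 33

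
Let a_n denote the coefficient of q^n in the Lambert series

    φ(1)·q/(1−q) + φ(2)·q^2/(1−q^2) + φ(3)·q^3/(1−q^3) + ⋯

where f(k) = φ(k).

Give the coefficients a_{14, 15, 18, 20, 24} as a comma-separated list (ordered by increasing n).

[q^14] φ(1)=1,φ(2)=1,φ(7)=6,φ(14)=6 ⇒ 14
n=15: 1·15 3·5 5·3 15·1  φ→[1+2+4+8]=15
[q^18] φ(18)=6,φ(9)=6,φ(6)=2,φ(3)=2,φ(2)=1,φ(1)=1 ⇒ 18
n=20: 1·20 2·10 4·5 5·4 10·2 20·1  φ→[1+1+2+4+4+8]=20
d|24:{24,12,8,6,4,3,2,1}  Σφ=8+4+4+2+2+2+1+1=24

14, 15, 18, 20, 24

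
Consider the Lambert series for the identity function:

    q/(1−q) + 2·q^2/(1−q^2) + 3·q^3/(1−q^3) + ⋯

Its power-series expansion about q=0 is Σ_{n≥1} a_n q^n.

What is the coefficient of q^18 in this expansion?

d|18:{1,2,3,6,9,18}  Σf=1+2+3+6+9+18=39

a_18 = 39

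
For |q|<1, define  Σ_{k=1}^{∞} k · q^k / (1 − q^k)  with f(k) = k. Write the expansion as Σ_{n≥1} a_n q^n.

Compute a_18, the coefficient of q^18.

a_18 = 39

n=18: 18·1 9·2 6·3 3·6 2·9 1·18  f→[18+9+6+3+2+1]=39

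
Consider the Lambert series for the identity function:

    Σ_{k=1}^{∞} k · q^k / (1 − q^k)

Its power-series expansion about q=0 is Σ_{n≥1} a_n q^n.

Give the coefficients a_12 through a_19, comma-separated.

d|12:{12,6,4,3,2,1}  Σf=12+6+4+3+2+1=28
n=13: 1·13 13·1  f→[1+13]=14
q^14  k|14↦f(k): 14:14 7:7 2:2 1:1  a_14=24
d|15:{1,3,5,15}  Σf=1+3+5+15=24
q^16  k|16↦f(k): 16:16 8:8 4:4 2:2 1:1  a_16=31
q^17  k|17↦f(k): 17:17 1:1  a_17=18
[q^18] f(18)=18,f(9)=9,f(6)=6,f(3)=3,f(2)=2,f(1)=1 ⇒ 39
[q^19] f(1)=1,f(19)=19 ⇒ 20

28, 14, 24, 24, 31, 18, 39, 20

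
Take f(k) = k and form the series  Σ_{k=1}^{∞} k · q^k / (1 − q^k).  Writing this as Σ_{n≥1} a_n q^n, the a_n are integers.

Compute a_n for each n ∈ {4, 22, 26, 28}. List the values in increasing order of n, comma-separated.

d|4:{1,2,4}  Σf=1+2+4=7
q^22  k|22↦f(k): 22:22 11:11 2:2 1:1  a_22=36
q^26  k|26↦f(k): 26:26 13:13 2:2 1:1  a_26=42
[q^28] f(28)=28,f(14)=14,f(7)=7,f(4)=4,f(2)=2,f(1)=1 ⇒ 56

7, 36, 42, 56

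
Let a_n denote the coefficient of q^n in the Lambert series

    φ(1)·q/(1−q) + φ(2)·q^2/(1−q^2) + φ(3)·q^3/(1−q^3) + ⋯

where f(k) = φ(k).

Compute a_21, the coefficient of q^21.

q^21  k|21↦φ(k): 1:1 3:2 7:6 21:12  a_21=21

a_21 = 21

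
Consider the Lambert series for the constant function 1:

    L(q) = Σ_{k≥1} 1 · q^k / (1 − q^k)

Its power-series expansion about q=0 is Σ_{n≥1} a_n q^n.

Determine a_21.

a_21 = 4

d|21:{1,3,7,21}  Σf=1+1+1+1=4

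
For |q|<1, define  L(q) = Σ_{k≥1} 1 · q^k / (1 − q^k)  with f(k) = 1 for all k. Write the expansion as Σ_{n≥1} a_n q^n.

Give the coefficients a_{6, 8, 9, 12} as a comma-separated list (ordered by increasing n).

[q^6] f(6)=1,f(3)=1,f(2)=1,f(1)=1 ⇒ 4
n=8: 8·1 4·2 2·4 1·8  f→[1+1+1+1]=4
[q^9] f(9)=1,f(3)=1,f(1)=1 ⇒ 3
q^12  k|12↦f(k): 1:1 2:1 3:1 4:1 6:1 12:1  a_12=6

4, 4, 3, 6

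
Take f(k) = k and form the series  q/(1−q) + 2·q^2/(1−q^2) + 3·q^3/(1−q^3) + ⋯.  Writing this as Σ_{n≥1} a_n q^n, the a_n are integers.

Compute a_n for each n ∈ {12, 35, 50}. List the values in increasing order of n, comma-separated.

28, 48, 93

d|12:{12,6,4,3,2,1}  Σf=12+6+4+3+2+1=28
n=35: 1·35 5·7 7·5 35·1  f→[1+5+7+35]=48
d|50:{1,2,5,10,25,50}  Σf=1+2+5+10+25+50=93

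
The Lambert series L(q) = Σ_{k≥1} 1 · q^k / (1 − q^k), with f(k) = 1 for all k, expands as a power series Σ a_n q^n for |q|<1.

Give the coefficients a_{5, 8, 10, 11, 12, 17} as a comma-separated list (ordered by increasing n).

2, 4, 4, 2, 6, 2

q^5  k|5↦f(k): 1:1 5:1  a_5=2
[q^8] f(8)=1,f(4)=1,f(2)=1,f(1)=1 ⇒ 4
[q^10] f(10)=1,f(5)=1,f(2)=1,f(1)=1 ⇒ 4
d|11:{1,11}  Σf=1+1=2
q^12  k|12↦f(k): 12:1 6:1 4:1 3:1 2:1 1:1  a_12=6
d|17:{1,17}  Σf=1+1=2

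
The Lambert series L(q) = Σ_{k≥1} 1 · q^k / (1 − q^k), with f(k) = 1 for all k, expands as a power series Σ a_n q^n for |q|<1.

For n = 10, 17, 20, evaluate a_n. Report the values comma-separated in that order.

4, 2, 6

n=10: 1·10 2·5 5·2 10·1  f→[1+1+1+1]=4
q^17  k|17↦f(k): 1:1 17:1  a_17=2
d|20:{1,2,4,5,10,20}  Σf=1+1+1+1+1+1=6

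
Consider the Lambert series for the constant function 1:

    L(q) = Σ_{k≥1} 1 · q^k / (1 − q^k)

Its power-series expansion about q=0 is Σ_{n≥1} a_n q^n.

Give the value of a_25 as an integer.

d|25:{25,5,1}  Σf=1+1+1=3

a_25 = 3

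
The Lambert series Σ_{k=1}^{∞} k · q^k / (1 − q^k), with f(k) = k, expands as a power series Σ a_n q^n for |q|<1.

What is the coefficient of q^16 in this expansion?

a_16 = 31

n=16: 1·16 2·8 4·4 8·2 16·1  f→[1+2+4+8+16]=31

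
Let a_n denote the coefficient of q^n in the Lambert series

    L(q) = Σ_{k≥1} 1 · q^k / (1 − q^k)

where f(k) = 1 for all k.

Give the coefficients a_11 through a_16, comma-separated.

[q^11] f(1)=1,f(11)=1 ⇒ 2
[q^12] f(1)=1,f(2)=1,f(3)=1,f(4)=1,f(6)=1,f(12)=1 ⇒ 6
d|13:{1,13}  Σf=1+1=2
d|14:{14,7,2,1}  Σf=1+1+1+1=4
[q^15] f(1)=1,f(3)=1,f(5)=1,f(15)=1 ⇒ 4
[q^16] f(16)=1,f(8)=1,f(4)=1,f(2)=1,f(1)=1 ⇒ 5

2, 6, 2, 4, 4, 5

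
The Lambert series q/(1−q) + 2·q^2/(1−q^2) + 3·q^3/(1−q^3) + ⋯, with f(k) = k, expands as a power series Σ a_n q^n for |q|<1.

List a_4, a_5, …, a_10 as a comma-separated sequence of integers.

n=4: 1·4 2·2 4·1  f→[1+2+4]=7
q^5  k|5↦f(k): 5:5 1:1  a_5=6
d|6:{6,3,2,1}  Σf=6+3+2+1=12
q^7  k|7↦f(k): 7:7 1:1  a_7=8
n=8: 1·8 2·4 4·2 8·1  f→[1+2+4+8]=15
q^9  k|9↦f(k): 9:9 3:3 1:1  a_9=13
[q^10] f(1)=1,f(2)=2,f(5)=5,f(10)=10 ⇒ 18

7, 6, 12, 8, 15, 13, 18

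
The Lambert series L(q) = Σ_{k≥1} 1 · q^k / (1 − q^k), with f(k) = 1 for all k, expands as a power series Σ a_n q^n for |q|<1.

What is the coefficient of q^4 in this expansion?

[q^4] f(1)=1,f(2)=1,f(4)=1 ⇒ 3

a_4 = 3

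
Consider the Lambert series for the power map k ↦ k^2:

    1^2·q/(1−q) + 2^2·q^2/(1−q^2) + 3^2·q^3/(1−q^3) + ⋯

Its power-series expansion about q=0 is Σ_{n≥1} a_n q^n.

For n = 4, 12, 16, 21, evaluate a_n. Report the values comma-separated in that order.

[q^4] f(1)=1,f(2)=4,f(4)=16 ⇒ 21
q^12  k|12↦f(k): 1:1 2:4 3:9 4:16 6:36 12:144  a_12=210
q^16  k|16↦f(k): 16:256 8:64 4:16 2:4 1:1  a_16=341
d|21:{1,3,7,21}  Σf=1+9+49+441=500

21, 210, 341, 500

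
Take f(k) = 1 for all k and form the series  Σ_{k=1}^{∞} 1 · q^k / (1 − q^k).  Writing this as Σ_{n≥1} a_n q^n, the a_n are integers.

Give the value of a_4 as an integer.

a_4 = 3

n=4: 1·4 2·2 4·1  f→[1+1+1]=3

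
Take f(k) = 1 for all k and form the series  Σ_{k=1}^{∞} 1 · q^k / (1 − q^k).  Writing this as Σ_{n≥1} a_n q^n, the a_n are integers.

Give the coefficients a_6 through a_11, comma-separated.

4, 2, 4, 3, 4, 2

d|6:{1,2,3,6}  Σf=1+1+1+1=4
[q^7] f(1)=1,f(7)=1 ⇒ 2
[q^8] f(1)=1,f(2)=1,f(4)=1,f(8)=1 ⇒ 4
[q^9] f(9)=1,f(3)=1,f(1)=1 ⇒ 3
n=10: 10·1 5·2 2·5 1·10  f→[1+1+1+1]=4
d|11:{1,11}  Σf=1+1=2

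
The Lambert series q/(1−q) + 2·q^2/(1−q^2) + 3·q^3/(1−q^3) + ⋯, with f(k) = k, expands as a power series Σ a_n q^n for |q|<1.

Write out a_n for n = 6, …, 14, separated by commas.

d|6:{1,2,3,6}  Σf=1+2+3+6=12
d|7:{1,7}  Σf=1+7=8
n=8: 8·1 4·2 2·4 1·8  f→[8+4+2+1]=15
n=9: 1·9 3·3 9·1  f→[1+3+9]=13
d|10:{10,5,2,1}  Σf=10+5+2+1=18
[q^11] f(1)=1,f(11)=11 ⇒ 12
[q^12] f(12)=12,f(6)=6,f(4)=4,f(3)=3,f(2)=2,f(1)=1 ⇒ 28
q^13  k|13↦f(k): 13:13 1:1  a_13=14
n=14: 14·1 7·2 2·7 1·14  f→[14+7+2+1]=24

12, 8, 15, 13, 18, 12, 28, 14, 24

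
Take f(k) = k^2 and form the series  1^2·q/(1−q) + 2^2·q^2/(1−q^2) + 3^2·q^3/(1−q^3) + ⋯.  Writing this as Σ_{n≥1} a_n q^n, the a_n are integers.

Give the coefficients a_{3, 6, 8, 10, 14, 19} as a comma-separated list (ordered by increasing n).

10, 50, 85, 130, 250, 362

[q^3] f(3)=9,f(1)=1 ⇒ 10
n=6: 6·1 3·2 2·3 1·6  f→[36+9+4+1]=50
d|8:{1,2,4,8}  Σf=1+4+16+64=85
d|10:{1,2,5,10}  Σf=1+4+25+100=130
q^14  k|14↦f(k): 14:196 7:49 2:4 1:1  a_14=250
n=19: 1·19 19·1  f→[1+361]=362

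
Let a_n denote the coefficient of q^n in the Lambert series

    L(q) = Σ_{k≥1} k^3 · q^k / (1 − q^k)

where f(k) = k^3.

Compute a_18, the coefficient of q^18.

n=18: 1·18 2·9 3·6 6·3 9·2 18·1  f→[1+8+27+216+729+5832]=6813

a_18 = 6813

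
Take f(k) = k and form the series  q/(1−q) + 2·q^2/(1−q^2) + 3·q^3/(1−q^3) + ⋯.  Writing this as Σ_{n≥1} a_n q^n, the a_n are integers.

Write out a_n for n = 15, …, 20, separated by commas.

24, 31, 18, 39, 20, 42

n=15: 1·15 3·5 5·3 15·1  f→[1+3+5+15]=24
d|16:{16,8,4,2,1}  Σf=16+8+4+2+1=31
q^17  k|17↦f(k): 1:1 17:17  a_17=18
n=18: 18·1 9·2 6·3 3·6 2·9 1·18  f→[18+9+6+3+2+1]=39
d|19:{1,19}  Σf=1+19=20
n=20: 20·1 10·2 5·4 4·5 2·10 1·20  f→[20+10+5+4+2+1]=42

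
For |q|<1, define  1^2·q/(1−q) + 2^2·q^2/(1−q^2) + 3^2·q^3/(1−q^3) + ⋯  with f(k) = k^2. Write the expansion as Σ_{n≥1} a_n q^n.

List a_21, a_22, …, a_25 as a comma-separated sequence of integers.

n=21: 1·21 3·7 7·3 21·1  f→[1+9+49+441]=500
d|22:{22,11,2,1}  Σf=484+121+4+1=610
q^23  k|23↦f(k): 23:529 1:1  a_23=530
[q^24] f(24)=576,f(12)=144,f(8)=64,f(6)=36,f(4)=16,f(3)=9,f(2)=4,f(1)=1 ⇒ 850
d|25:{25,5,1}  Σf=625+25+1=651

500, 610, 530, 850, 651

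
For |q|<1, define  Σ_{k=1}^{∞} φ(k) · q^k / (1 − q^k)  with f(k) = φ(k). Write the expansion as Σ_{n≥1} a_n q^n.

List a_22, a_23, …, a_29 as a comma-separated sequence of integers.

q^22  k|22↦φ(k): 22:10 11:10 2:1 1:1  a_22=22
[q^23] φ(1)=1,φ(23)=22 ⇒ 23
n=24: 1·24 2·12 3·8 4·6 6·4 8·3 12·2 24·1  φ→[1+1+2+2+2+4+4+8]=24
q^25  k|25↦φ(k): 1:1 5:4 25:20  a_25=25
d|26:{1,2,13,26}  Σφ=1+1+12+12=26
q^27  k|27↦φ(k): 1:1 3:2 9:6 27:18  a_27=27
d|28:{28,14,7,4,2,1}  Σφ=12+6+6+2+1+1=28
q^29  k|29↦φ(k): 29:28 1:1  a_29=29

22, 23, 24, 25, 26, 27, 28, 29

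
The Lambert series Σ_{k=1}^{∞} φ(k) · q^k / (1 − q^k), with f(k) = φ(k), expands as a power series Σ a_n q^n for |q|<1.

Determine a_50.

d|50:{50,25,10,5,2,1}  Σφ=20+20+4+4+1+1=50

a_50 = 50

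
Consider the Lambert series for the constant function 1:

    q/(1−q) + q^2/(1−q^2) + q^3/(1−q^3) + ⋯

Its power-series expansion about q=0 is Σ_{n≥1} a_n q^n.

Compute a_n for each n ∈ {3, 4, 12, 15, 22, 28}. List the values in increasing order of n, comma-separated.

2, 3, 6, 4, 4, 6

q^3  k|3↦f(k): 1:1 3:1  a_3=2
n=4: 4·1 2·2 1·4  f→[1+1+1]=3
n=12: 12·1 6·2 4·3 3·4 2·6 1·12  f→[1+1+1+1+1+1]=6
q^15  k|15↦f(k): 15:1 5:1 3:1 1:1  a_15=4
[q^22] f(1)=1,f(2)=1,f(11)=1,f(22)=1 ⇒ 4
n=28: 28·1 14·2 7·4 4·7 2·14 1·28  f→[1+1+1+1+1+1]=6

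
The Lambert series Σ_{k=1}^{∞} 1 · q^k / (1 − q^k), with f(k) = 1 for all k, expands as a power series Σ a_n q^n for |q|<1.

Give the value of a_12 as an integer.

q^12  k|12↦f(k): 1:1 2:1 3:1 4:1 6:1 12:1  a_12=6

a_12 = 6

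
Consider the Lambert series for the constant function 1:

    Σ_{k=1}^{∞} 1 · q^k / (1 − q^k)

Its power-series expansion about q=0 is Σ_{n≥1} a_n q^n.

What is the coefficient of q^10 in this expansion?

[q^10] f(10)=1,f(5)=1,f(2)=1,f(1)=1 ⇒ 4

a_10 = 4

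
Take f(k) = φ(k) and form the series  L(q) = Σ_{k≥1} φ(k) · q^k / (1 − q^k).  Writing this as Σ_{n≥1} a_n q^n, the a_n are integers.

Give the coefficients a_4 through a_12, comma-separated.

d|4:{1,2,4}  Σφ=1+1+2=4
d|5:{1,5}  Σφ=1+4=5
d|6:{6,3,2,1}  Σφ=2+2+1+1=6
q^7  k|7↦φ(k): 1:1 7:6  a_7=7
d|8:{8,4,2,1}  Σφ=4+2+1+1=8
[q^9] φ(9)=6,φ(3)=2,φ(1)=1 ⇒ 9
n=10: 1·10 2·5 5·2 10·1  φ→[1+1+4+4]=10
q^11  k|11↦φ(k): 1:1 11:10  a_11=11
n=12: 1·12 2·6 3·4 4·3 6·2 12·1  φ→[1+1+2+2+2+4]=12

4, 5, 6, 7, 8, 9, 10, 11, 12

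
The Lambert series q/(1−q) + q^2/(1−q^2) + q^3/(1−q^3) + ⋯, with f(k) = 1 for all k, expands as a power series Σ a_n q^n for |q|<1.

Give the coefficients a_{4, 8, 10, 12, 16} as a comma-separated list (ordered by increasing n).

q^4  k|4↦f(k): 1:1 2:1 4:1  a_4=3
q^8  k|8↦f(k): 1:1 2:1 4:1 8:1  a_8=4
q^10  k|10↦f(k): 10:1 5:1 2:1 1:1  a_10=4
q^12  k|12↦f(k): 1:1 2:1 3:1 4:1 6:1 12:1  a_12=6
q^16  k|16↦f(k): 1:1 2:1 4:1 8:1 16:1  a_16=5

3, 4, 4, 6, 5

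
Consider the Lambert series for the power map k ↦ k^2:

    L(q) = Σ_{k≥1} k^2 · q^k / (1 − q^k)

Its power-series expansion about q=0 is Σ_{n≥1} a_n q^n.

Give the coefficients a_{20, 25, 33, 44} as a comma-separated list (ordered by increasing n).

546, 651, 1220, 2562

q^20  k|20↦f(k): 1:1 2:4 4:16 5:25 10:100 20:400  a_20=546
q^25  k|25↦f(k): 1:1 5:25 25:625  a_25=651
[q^33] f(33)=1089,f(11)=121,f(3)=9,f(1)=1 ⇒ 1220
[q^44] f(1)=1,f(2)=4,f(4)=16,f(11)=121,f(22)=484,f(44)=1936 ⇒ 2562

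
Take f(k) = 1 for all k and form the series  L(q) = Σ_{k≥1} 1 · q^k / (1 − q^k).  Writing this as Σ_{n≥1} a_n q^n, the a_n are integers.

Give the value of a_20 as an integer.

a_20 = 6

q^20  k|20↦f(k): 20:1 10:1 5:1 4:1 2:1 1:1  a_20=6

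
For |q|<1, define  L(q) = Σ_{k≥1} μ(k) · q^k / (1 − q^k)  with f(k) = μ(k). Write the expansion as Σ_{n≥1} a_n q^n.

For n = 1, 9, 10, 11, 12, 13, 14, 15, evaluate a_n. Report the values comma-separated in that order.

1, 0, 0, 0, 0, 0, 0, 0

q^1  k|1↦μ(k): 1:1  a_1=1
q^9  k|9↦μ(k): 1:1 3:-1 9:0  a_9=0
n=10: 1·10 2·5 5·2 10·1  μ→[1+(-1)+(-1)+1]=0
n=11: 11·1 1·11  μ→[(-1)+1]=0
[q^12] μ(1)=1,μ(2)=-1,μ(3)=-1,μ(4)=0,μ(6)=1,μ(12)=0 ⇒ 0
d|13:{13,1}  Σμ=(-1)+1=0
[q^14] μ(14)=1,μ(7)=-1,μ(2)=-1,μ(1)=1 ⇒ 0
n=15: 1·15 3·5 5·3 15·1  μ→[1+(-1)+(-1)+1]=0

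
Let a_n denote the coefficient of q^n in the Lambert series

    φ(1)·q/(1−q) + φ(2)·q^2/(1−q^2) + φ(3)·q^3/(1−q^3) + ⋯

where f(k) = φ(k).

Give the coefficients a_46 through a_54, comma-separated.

q^46  k|46↦φ(k): 1:1 2:1 23:22 46:22  a_46=46
q^47  k|47↦φ(k): 1:1 47:46  a_47=47
n=48: 1·48 2·24 3·16 4·12 6·8 8·6 12·4 16·3 24·2 48·1  φ→[1+1+2+2+2+4+4+8+8+16]=48
n=49: 1·49 7·7 49·1  φ→[1+6+42]=49
d|50:{1,2,5,10,25,50}  Σφ=1+1+4+4+20+20=50
[q^51] φ(1)=1,φ(3)=2,φ(17)=16,φ(51)=32 ⇒ 51
q^52  k|52↦φ(k): 1:1 2:1 4:2 13:12 26:12 52:24  a_52=52
q^53  k|53↦φ(k): 53:52 1:1  a_53=53
d|54:{54,27,18,9,6,3,2,1}  Σφ=18+18+6+6+2+2+1+1=54

46, 47, 48, 49, 50, 51, 52, 53, 54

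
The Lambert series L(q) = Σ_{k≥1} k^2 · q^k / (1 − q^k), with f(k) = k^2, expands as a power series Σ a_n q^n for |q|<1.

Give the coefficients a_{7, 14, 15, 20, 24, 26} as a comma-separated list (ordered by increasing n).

d|7:{1,7}  Σf=1+49=50
d|14:{1,2,7,14}  Σf=1+4+49+196=250
[q^15] f(15)=225,f(5)=25,f(3)=9,f(1)=1 ⇒ 260
[q^20] f(20)=400,f(10)=100,f(5)=25,f(4)=16,f(2)=4,f(1)=1 ⇒ 546
n=24: 1·24 2·12 3·8 4·6 6·4 8·3 12·2 24·1  f→[1+4+9+16+36+64+144+576]=850
[q^26] f(1)=1,f(2)=4,f(13)=169,f(26)=676 ⇒ 850

50, 250, 260, 546, 850, 850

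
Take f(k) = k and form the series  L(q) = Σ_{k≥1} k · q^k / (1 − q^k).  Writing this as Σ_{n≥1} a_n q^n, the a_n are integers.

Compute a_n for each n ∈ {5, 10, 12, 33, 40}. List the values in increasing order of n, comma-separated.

d|5:{1,5}  Σf=1+5=6
[q^10] f(1)=1,f(2)=2,f(5)=5,f(10)=10 ⇒ 18
[q^12] f(12)=12,f(6)=6,f(4)=4,f(3)=3,f(2)=2,f(1)=1 ⇒ 28
[q^33] f(33)=33,f(11)=11,f(3)=3,f(1)=1 ⇒ 48
q^40  k|40↦f(k): 1:1 2:2 4:4 5:5 8:8 10:10 20:20 40:40  a_40=90

6, 18, 28, 48, 90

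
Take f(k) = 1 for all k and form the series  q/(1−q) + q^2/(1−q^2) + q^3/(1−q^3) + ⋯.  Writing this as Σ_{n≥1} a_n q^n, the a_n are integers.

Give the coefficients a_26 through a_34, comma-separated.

d|26:{1,2,13,26}  Σf=1+1+1+1=4
[q^27] f(27)=1,f(9)=1,f(3)=1,f(1)=1 ⇒ 4
[q^28] f(28)=1,f(14)=1,f(7)=1,f(4)=1,f(2)=1,f(1)=1 ⇒ 6
[q^29] f(29)=1,f(1)=1 ⇒ 2
d|30:{1,2,3,5,6,10,15,30}  Σf=1+1+1+1+1+1+1+1=8
d|31:{1,31}  Σf=1+1=2
d|32:{1,2,4,8,16,32}  Σf=1+1+1+1+1+1=6
q^33  k|33↦f(k): 33:1 11:1 3:1 1:1  a_33=4
d|34:{1,2,17,34}  Σf=1+1+1+1=4

4, 4, 6, 2, 8, 2, 6, 4, 4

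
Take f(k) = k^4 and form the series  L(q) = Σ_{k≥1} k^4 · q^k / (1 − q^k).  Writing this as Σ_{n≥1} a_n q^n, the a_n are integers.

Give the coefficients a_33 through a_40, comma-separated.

q^33  k|33↦f(k): 1:1 3:81 11:14641 33:1185921  a_33=1200644
d|34:{34,17,2,1}  Σf=1336336+83521+16+1=1419874
[q^35] f(35)=1500625,f(7)=2401,f(5)=625,f(1)=1 ⇒ 1503652
d|36:{1,2,3,4,6,9,12,18,36}  Σf=1+16+81+256+1296+6561+20736+104976+1679616=1813539
q^37  k|37↦f(k): 37:1874161 1:1  a_37=1874162
q^38  k|38↦f(k): 1:1 2:16 19:130321 38:2085136  a_38=2215474
n=39: 1·39 3·13 13·3 39·1  f→[1+81+28561+2313441]=2342084
q^40  k|40↦f(k): 1:1 2:16 4:256 5:625 8:4096 10:10000 20:160000 40:2560000  a_40=2734994

1200644, 1419874, 1503652, 1813539, 1874162, 2215474, 2342084, 2734994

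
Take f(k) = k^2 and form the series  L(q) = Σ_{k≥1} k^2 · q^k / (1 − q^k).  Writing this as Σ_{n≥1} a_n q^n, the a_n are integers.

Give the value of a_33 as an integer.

a_33 = 1220

[q^33] f(33)=1089,f(11)=121,f(3)=9,f(1)=1 ⇒ 1220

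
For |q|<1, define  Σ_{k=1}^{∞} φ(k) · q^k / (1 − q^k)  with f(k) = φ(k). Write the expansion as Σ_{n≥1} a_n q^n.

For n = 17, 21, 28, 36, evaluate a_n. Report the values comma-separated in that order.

d|17:{17,1}  Σφ=16+1=17
q^21  k|21↦φ(k): 1:1 3:2 7:6 21:12  a_21=21
q^28  k|28↦φ(k): 1:1 2:1 4:2 7:6 14:6 28:12  a_28=28
d|36:{36,18,12,9,6,4,3,2,1}  Σφ=12+6+4+6+2+2+2+1+1=36

17, 21, 28, 36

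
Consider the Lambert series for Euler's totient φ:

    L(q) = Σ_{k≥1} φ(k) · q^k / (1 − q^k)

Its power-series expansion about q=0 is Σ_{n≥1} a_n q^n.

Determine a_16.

q^16  k|16↦φ(k): 16:8 8:4 4:2 2:1 1:1  a_16=16

a_16 = 16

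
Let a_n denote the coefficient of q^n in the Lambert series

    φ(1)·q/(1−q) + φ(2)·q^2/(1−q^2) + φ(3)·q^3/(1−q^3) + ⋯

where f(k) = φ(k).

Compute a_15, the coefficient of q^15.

d|15:{15,5,3,1}  Σφ=8+4+2+1=15

a_15 = 15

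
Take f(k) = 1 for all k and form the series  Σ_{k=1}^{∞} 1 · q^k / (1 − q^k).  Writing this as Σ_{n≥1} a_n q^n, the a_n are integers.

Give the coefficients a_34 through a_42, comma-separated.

n=34: 34·1 17·2 2·17 1·34  f→[1+1+1+1]=4
n=35: 1·35 5·7 7·5 35·1  f→[1+1+1+1]=4
d|36:{1,2,3,4,6,9,12,18,36}  Σf=1+1+1+1+1+1+1+1+1=9
q^37  k|37↦f(k): 37:1 1:1  a_37=2
n=38: 38·1 19·2 2·19 1·38  f→[1+1+1+1]=4
d|39:{1,3,13,39}  Σf=1+1+1+1=4
n=40: 40·1 20·2 10·4 8·5 5·8 4·10 2·20 1·40  f→[1+1+1+1+1+1+1+1]=8
n=41: 41·1 1·41  f→[1+1]=2
d|42:{1,2,3,6,7,14,21,42}  Σf=1+1+1+1+1+1+1+1=8

4, 4, 9, 2, 4, 4, 8, 2, 8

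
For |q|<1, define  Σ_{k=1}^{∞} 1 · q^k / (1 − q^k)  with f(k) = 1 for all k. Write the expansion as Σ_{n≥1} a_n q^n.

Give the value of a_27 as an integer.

n=27: 1·27 3·9 9·3 27·1  f→[1+1+1+1]=4

a_27 = 4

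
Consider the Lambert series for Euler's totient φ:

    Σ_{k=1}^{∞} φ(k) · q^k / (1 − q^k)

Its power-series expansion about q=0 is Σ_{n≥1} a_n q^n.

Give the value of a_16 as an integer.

[q^16] φ(16)=8,φ(8)=4,φ(4)=2,φ(2)=1,φ(1)=1 ⇒ 16

a_16 = 16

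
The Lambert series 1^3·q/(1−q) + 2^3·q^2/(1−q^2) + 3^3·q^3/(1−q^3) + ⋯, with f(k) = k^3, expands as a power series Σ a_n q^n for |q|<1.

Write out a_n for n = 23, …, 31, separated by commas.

12168, 16380, 15751, 19782, 20440, 25112, 24390, 31752, 29792

[q^23] f(23)=12167,f(1)=1 ⇒ 12168
n=24: 24·1 12·2 8·3 6·4 4·6 3·8 2·12 1·24  f→[13824+1728+512+216+64+27+8+1]=16380
[q^25] f(1)=1,f(5)=125,f(25)=15625 ⇒ 15751
n=26: 1·26 2·13 13·2 26·1  f→[1+8+2197+17576]=19782
[q^27] f(1)=1,f(3)=27,f(9)=729,f(27)=19683 ⇒ 20440
q^28  k|28↦f(k): 28:21952 14:2744 7:343 4:64 2:8 1:1  a_28=25112
n=29: 29·1 1·29  f→[24389+1]=24390
[q^30] f(1)=1,f(2)=8,f(3)=27,f(5)=125,f(6)=216,f(10)=1000,f(15)=3375,f(30)=27000 ⇒ 31752
q^31  k|31↦f(k): 31:29791 1:1  a_31=29792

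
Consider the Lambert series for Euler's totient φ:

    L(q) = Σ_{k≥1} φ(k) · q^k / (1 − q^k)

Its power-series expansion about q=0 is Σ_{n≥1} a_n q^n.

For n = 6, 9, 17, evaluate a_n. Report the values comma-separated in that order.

[q^6] φ(1)=1,φ(2)=1,φ(3)=2,φ(6)=2 ⇒ 6
[q^9] φ(1)=1,φ(3)=2,φ(9)=6 ⇒ 9
q^17  k|17↦φ(k): 17:16 1:1  a_17=17

6, 9, 17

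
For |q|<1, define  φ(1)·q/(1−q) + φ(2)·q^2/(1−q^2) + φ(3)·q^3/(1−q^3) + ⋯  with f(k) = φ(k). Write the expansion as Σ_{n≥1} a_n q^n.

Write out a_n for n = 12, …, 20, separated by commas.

[q^12] φ(12)=4,φ(6)=2,φ(4)=2,φ(3)=2,φ(2)=1,φ(1)=1 ⇒ 12
q^13  k|13↦φ(k): 13:12 1:1  a_13=13
[q^14] φ(1)=1,φ(2)=1,φ(7)=6,φ(14)=6 ⇒ 14
n=15: 15·1 5·3 3·5 1·15  φ→[8+4+2+1]=15
d|16:{16,8,4,2,1}  Σφ=8+4+2+1+1=16
q^17  k|17↦φ(k): 1:1 17:16  a_17=17
q^18  k|18↦φ(k): 18:6 9:6 6:2 3:2 2:1 1:1  a_18=18
q^19  k|19↦φ(k): 1:1 19:18  a_19=19
q^20  k|20↦φ(k): 20:8 10:4 5:4 4:2 2:1 1:1  a_20=20

12, 13, 14, 15, 16, 17, 18, 19, 20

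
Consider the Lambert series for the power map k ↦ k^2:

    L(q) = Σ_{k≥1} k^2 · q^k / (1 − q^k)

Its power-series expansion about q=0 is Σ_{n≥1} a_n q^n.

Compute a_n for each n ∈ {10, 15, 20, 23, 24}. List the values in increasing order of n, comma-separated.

130, 260, 546, 530, 850

n=10: 1·10 2·5 5·2 10·1  f→[1+4+25+100]=130
n=15: 1·15 3·5 5·3 15·1  f→[1+9+25+225]=260
n=20: 1·20 2·10 4·5 5·4 10·2 20·1  f→[1+4+16+25+100+400]=546
n=23: 1·23 23·1  f→[1+529]=530
[q^24] f(1)=1,f(2)=4,f(3)=9,f(4)=16,f(6)=36,f(8)=64,f(12)=144,f(24)=576 ⇒ 850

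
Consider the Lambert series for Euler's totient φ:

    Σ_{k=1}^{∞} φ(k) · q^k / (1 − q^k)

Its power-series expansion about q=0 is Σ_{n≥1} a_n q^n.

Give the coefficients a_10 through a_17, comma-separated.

[q^10] φ(1)=1,φ(2)=1,φ(5)=4,φ(10)=4 ⇒ 10
[q^11] φ(11)=10,φ(1)=1 ⇒ 11
n=12: 1·12 2·6 3·4 4·3 6·2 12·1  φ→[1+1+2+2+2+4]=12
d|13:{1,13}  Σφ=1+12=13
d|14:{14,7,2,1}  Σφ=6+6+1+1=14
n=15: 1·15 3·5 5·3 15·1  φ→[1+2+4+8]=15
d|16:{1,2,4,8,16}  Σφ=1+1+2+4+8=16
q^17  k|17↦φ(k): 1:1 17:16  a_17=17

10, 11, 12, 13, 14, 15, 16, 17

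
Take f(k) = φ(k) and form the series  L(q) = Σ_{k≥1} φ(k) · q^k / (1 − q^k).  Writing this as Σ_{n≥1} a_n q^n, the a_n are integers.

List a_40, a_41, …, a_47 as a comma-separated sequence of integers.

n=40: 1·40 2·20 4·10 5·8 8·5 10·4 20·2 40·1  φ→[1+1+2+4+4+4+8+16]=40
d|41:{1,41}  Σφ=1+40=41
q^42  k|42↦φ(k): 42:12 21:12 14:6 7:6 6:2 3:2 2:1 1:1  a_42=42
q^43  k|43↦φ(k): 43:42 1:1  a_43=43
q^44  k|44↦φ(k): 1:1 2:1 4:2 11:10 22:10 44:20  a_44=44
q^45  k|45↦φ(k): 1:1 3:2 5:4 9:6 15:8 45:24  a_45=45
[q^46] φ(46)=22,φ(23)=22,φ(2)=1,φ(1)=1 ⇒ 46
d|47:{1,47}  Σφ=1+46=47

40, 41, 42, 43, 44, 45, 46, 47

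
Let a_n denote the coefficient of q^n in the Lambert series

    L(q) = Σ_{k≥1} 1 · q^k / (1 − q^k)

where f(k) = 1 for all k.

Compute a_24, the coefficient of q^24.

a_24 = 8

[q^24] f(24)=1,f(12)=1,f(8)=1,f(6)=1,f(4)=1,f(3)=1,f(2)=1,f(1)=1 ⇒ 8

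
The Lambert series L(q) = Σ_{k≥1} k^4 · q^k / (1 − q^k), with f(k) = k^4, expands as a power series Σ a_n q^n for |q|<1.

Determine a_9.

a_9 = 6643

n=9: 1·9 3·3 9·1  f→[1+81+6561]=6643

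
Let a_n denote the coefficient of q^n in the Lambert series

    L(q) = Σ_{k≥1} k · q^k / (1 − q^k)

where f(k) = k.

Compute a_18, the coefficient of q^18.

a_18 = 39

[q^18] f(18)=18,f(9)=9,f(6)=6,f(3)=3,f(2)=2,f(1)=1 ⇒ 39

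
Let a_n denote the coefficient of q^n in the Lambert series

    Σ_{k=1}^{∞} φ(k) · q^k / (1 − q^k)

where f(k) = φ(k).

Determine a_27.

d|27:{27,9,3,1}  Σφ=18+6+2+1=27

a_27 = 27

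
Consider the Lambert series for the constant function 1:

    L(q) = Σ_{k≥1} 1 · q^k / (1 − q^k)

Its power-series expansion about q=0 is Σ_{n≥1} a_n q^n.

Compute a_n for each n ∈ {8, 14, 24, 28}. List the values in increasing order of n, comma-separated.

[q^8] f(8)=1,f(4)=1,f(2)=1,f(1)=1 ⇒ 4
[q^14] f(14)=1,f(7)=1,f(2)=1,f(1)=1 ⇒ 4
q^24  k|24↦f(k): 24:1 12:1 8:1 6:1 4:1 3:1 2:1 1:1  a_24=8
n=28: 28·1 14·2 7·4 4·7 2·14 1·28  f→[1+1+1+1+1+1]=6

4, 4, 8, 6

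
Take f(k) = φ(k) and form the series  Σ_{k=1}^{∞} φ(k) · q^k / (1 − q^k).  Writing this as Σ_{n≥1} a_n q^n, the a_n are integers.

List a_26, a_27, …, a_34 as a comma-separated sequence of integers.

[q^26] φ(26)=12,φ(13)=12,φ(2)=1,φ(1)=1 ⇒ 26
[q^27] φ(1)=1,φ(3)=2,φ(9)=6,φ(27)=18 ⇒ 27
n=28: 1·28 2·14 4·7 7·4 14·2 28·1  φ→[1+1+2+6+6+12]=28
[q^29] φ(29)=28,φ(1)=1 ⇒ 29
q^30  k|30↦φ(k): 1:1 2:1 3:2 5:4 6:2 10:4 15:8 30:8  a_30=30
n=31: 1·31 31·1  φ→[1+30]=31
[q^32] φ(32)=16,φ(16)=8,φ(8)=4,φ(4)=2,φ(2)=1,φ(1)=1 ⇒ 32
n=33: 33·1 11·3 3·11 1·33  φ→[20+10+2+1]=33
n=34: 1·34 2·17 17·2 34·1  φ→[1+1+16+16]=34

26, 27, 28, 29, 30, 31, 32, 33, 34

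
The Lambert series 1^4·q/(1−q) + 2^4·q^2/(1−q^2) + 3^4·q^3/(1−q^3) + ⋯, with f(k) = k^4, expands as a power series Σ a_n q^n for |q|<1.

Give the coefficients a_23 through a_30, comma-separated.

q^23  k|23↦f(k): 23:279841 1:1  a_23=279842
n=24: 1·24 2·12 3·8 4·6 6·4 8·3 12·2 24·1  f→[1+16+81+256+1296+4096+20736+331776]=358258
n=25: 25·1 5·5 1·25  f→[390625+625+1]=391251
d|26:{26,13,2,1}  Σf=456976+28561+16+1=485554
[q^27] f(1)=1,f(3)=81,f(9)=6561,f(27)=531441 ⇒ 538084
[q^28] f(1)=1,f(2)=16,f(4)=256,f(7)=2401,f(14)=38416,f(28)=614656 ⇒ 655746
n=29: 29·1 1·29  f→[707281+1]=707282
q^30  k|30↦f(k): 30:810000 15:50625 10:10000 6:1296 5:625 3:81 2:16 1:1  a_30=872644

279842, 358258, 391251, 485554, 538084, 655746, 707282, 872644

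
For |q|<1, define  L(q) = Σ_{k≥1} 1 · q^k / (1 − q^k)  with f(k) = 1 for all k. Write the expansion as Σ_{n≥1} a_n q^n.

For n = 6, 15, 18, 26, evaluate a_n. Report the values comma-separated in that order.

[q^6] f(6)=1,f(3)=1,f(2)=1,f(1)=1 ⇒ 4
q^15  k|15↦f(k): 1:1 3:1 5:1 15:1  a_15=4
q^18  k|18↦f(k): 18:1 9:1 6:1 3:1 2:1 1:1  a_18=6
[q^26] f(1)=1,f(2)=1,f(13)=1,f(26)=1 ⇒ 4

4, 4, 6, 4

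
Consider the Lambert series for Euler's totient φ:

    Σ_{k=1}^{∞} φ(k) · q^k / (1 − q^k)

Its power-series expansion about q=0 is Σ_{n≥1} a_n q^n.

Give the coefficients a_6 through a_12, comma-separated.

d|6:{6,3,2,1}  Σφ=2+2+1+1=6
[q^7] φ(1)=1,φ(7)=6 ⇒ 7
n=8: 8·1 4·2 2·4 1·8  φ→[4+2+1+1]=8
[q^9] φ(1)=1,φ(3)=2,φ(9)=6 ⇒ 9
n=10: 1·10 2·5 5·2 10·1  φ→[1+1+4+4]=10
[q^11] φ(11)=10,φ(1)=1 ⇒ 11
[q^12] φ(1)=1,φ(2)=1,φ(3)=2,φ(4)=2,φ(6)=2,φ(12)=4 ⇒ 12

6, 7, 8, 9, 10, 11, 12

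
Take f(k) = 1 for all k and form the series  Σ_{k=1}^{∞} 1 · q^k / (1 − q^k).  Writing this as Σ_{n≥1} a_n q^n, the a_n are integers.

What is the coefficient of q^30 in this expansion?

d|30:{1,2,3,5,6,10,15,30}  Σf=1+1+1+1+1+1+1+1=8

a_30 = 8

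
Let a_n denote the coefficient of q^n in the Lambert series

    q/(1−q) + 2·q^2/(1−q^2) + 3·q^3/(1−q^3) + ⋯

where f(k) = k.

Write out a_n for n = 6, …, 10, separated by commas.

12, 8, 15, 13, 18

q^6  k|6↦f(k): 1:1 2:2 3:3 6:6  a_6=12
d|7:{7,1}  Σf=7+1=8
n=8: 1·8 2·4 4·2 8·1  f→[1+2+4+8]=15
q^9  k|9↦f(k): 9:9 3:3 1:1  a_9=13
n=10: 1·10 2·5 5·2 10·1  f→[1+2+5+10]=18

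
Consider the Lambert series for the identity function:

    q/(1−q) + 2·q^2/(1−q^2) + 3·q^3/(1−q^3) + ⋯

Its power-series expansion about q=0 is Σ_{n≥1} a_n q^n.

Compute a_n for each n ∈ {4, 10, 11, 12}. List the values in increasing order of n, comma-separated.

n=4: 4·1 2·2 1·4  f→[4+2+1]=7
[q^10] f(10)=10,f(5)=5,f(2)=2,f(1)=1 ⇒ 18
q^11  k|11↦f(k): 1:1 11:11  a_11=12
[q^12] f(1)=1,f(2)=2,f(3)=3,f(4)=4,f(6)=6,f(12)=12 ⇒ 28

7, 18, 12, 28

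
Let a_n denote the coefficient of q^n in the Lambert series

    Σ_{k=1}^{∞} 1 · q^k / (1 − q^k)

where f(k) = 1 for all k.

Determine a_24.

n=24: 1·24 2·12 3·8 4·6 6·4 8·3 12·2 24·1  f→[1+1+1+1+1+1+1+1]=8

a_24 = 8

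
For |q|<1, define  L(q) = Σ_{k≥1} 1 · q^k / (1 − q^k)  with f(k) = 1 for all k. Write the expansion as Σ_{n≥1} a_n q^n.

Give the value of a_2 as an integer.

[q^2] f(2)=1,f(1)=1 ⇒ 2

a_2 = 2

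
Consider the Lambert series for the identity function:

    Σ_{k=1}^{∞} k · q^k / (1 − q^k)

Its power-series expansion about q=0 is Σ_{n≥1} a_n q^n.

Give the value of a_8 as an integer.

a_8 = 15

n=8: 8·1 4·2 2·4 1·8  f→[8+4+2+1]=15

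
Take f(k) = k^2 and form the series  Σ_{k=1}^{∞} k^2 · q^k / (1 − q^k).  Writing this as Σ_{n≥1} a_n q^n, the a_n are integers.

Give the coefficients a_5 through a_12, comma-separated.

n=5: 5·1 1·5  f→[25+1]=26
d|6:{6,3,2,1}  Σf=36+9+4+1=50
q^7  k|7↦f(k): 1:1 7:49  a_7=50
n=8: 1·8 2·4 4·2 8·1  f→[1+4+16+64]=85
[q^9] f(1)=1,f(3)=9,f(9)=81 ⇒ 91
n=10: 1·10 2·5 5·2 10·1  f→[1+4+25+100]=130
d|11:{1,11}  Σf=1+121=122
q^12  k|12↦f(k): 12:144 6:36 4:16 3:9 2:4 1:1  a_12=210

26, 50, 50, 85, 91, 130, 122, 210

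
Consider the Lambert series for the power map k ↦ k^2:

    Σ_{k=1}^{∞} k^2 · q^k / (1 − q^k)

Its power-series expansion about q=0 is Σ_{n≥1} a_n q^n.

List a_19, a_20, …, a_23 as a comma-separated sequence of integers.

q^19  k|19↦f(k): 19:361 1:1  a_19=362
n=20: 20·1 10·2 5·4 4·5 2·10 1·20  f→[400+100+25+16+4+1]=546
d|21:{1,3,7,21}  Σf=1+9+49+441=500
d|22:{22,11,2,1}  Σf=484+121+4+1=610
q^23  k|23↦f(k): 23:529 1:1  a_23=530

362, 546, 500, 610, 530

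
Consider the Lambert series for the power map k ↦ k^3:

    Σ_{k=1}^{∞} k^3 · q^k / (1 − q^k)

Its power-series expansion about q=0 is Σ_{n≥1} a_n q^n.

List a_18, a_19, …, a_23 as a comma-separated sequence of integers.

[q^18] f(18)=5832,f(9)=729,f(6)=216,f(3)=27,f(2)=8,f(1)=1 ⇒ 6813
n=19: 1·19 19·1  f→[1+6859]=6860
n=20: 1·20 2·10 4·5 5·4 10·2 20·1  f→[1+8+64+125+1000+8000]=9198
[q^21] f(1)=1,f(3)=27,f(7)=343,f(21)=9261 ⇒ 9632
d|22:{22,11,2,1}  Σf=10648+1331+8+1=11988
n=23: 1·23 23·1  f→[1+12167]=12168

6813, 6860, 9198, 9632, 11988, 12168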